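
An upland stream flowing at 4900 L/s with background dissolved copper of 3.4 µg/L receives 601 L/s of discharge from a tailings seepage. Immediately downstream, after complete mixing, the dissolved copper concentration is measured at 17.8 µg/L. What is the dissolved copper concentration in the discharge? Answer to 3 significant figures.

135 µg/L

Mass balance: 4900·3.400 + 601.0·Cₑ = 5501·17.80
→ Cₑ = (5501·17.80 − 4900·3.400) / 601.0 = 135.2 µg/L.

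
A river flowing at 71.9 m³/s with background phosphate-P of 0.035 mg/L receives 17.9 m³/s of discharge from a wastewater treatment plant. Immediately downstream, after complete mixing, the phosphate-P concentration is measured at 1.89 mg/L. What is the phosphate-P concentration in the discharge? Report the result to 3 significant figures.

9.34 mg/L

Mass balance: 71.90·0.03500 + 17.90·Cₑ = 89.80·1.890
→ Cₑ = (89.80·1.890 − 71.90·0.03500) / 17.90 = 9.341 mg/L.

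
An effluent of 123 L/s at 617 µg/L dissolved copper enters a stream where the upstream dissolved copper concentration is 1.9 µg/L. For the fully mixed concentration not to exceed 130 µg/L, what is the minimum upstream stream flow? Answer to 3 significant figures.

468 L/s

Set C_mix = 130: (Q·1.900 + 123.0·617.0) / (Q + 123.0) = 130
→ Q = 123.0·(617.0 − 130)/(130 − 1.900) = 467.6 L/s.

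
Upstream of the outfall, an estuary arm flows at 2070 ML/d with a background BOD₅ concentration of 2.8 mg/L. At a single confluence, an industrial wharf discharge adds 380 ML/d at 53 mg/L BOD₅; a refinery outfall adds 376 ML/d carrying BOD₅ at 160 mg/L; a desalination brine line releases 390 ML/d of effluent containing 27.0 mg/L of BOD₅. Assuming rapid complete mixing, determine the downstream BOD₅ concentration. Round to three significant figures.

After mixing, C = (2070·2.800 + 380.0·53.00 + 376.0·160.0 + 390.0·27.00) / 3216 = 96630/3216 = 30.05 mg/L.

30.0 mg/L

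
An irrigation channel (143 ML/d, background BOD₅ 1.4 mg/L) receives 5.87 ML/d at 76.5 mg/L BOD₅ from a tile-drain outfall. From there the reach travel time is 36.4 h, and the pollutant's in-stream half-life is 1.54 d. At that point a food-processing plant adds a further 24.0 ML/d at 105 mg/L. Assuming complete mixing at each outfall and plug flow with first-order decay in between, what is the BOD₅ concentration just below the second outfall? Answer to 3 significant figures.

Conservation of mass: C = (143.0·1.400 + 5.870·76.50) / 148.9 = 649.3/148.9 = 4.361 mg/L; combined flow 148.9 ML/d.
Half-life 1.54 d → k = ln 2 / 1.54 = 0.4501 d⁻¹.
Applying C = C₀e^(−kt): 4.361 × 0.5053 = 2.204 mg/L.
At the second outfall, C = (148.9·2.204 + 24.00·105.0) / (148.9 + 24.00) = 16.48 mg/L.

16.5 mg/L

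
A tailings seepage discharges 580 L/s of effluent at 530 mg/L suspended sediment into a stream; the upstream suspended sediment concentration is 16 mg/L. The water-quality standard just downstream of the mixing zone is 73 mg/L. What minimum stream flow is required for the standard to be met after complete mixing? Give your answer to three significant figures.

Set C_mix = 73: (Q·16.00 + 580.0·530.0) / (Q + 580.0) = 73
→ Q = 580.0·(530.0 − 73)/(73 − 16.00) = 4650 L/s.

4650 L/s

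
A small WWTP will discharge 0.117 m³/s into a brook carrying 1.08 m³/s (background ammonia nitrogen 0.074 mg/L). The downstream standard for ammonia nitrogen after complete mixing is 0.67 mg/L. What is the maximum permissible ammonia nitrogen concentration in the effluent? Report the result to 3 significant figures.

6.17 mg/L

At the limit, (Qr·Cr + Qe·Cₑ)/(Qr + Qe) = 0.67:
Cₑ = (1.197·0.67 − 1.080·0.07400) / 0.1170 = 6.172 mg/L.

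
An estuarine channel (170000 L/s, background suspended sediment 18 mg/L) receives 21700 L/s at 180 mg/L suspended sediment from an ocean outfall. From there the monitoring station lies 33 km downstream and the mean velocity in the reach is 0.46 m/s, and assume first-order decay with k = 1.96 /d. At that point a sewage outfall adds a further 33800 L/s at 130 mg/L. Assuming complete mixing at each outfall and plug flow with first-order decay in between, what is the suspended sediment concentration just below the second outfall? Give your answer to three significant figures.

25.6 mg/L

Flow-weighted average: C = (170000·18.00 + 21700·180.0) / 191700 = 6966000/191700 = 36.34 mg/L; combined flow 191700 L/s.
Travel time t = 33·1000 / 0.46 = 71740 s = 19.93 h.
After decay, C = 36.34 × e^(−kt) = 36.34 × 0.1964 = 7.138 mg/L.
At the second outfall, C = (191700·7.138 + 33800·130.0) / (191700 + 33800) = 25.55 mg/L.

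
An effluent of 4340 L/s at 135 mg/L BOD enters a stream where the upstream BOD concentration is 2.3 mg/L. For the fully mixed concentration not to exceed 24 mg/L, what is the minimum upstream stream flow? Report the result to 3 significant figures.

Set C_mix = 24: (Q·2.300 + 4340·135.0) / (Q + 4340) = 24
→ Q = 4340·(135.0 − 24)/(24 − 2.300) = 22200 L/s.

22200 L/s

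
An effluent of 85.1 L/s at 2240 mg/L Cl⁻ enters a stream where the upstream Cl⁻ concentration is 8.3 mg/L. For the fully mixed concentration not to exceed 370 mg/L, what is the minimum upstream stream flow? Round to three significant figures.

440 L/s

Set C_mix = 370: (Q·8.300 + 85.10·2240) / (Q + 85.10) = 370
→ Q = 85.10·(2240 − 370)/(370 − 8.300) = 440.0 L/s.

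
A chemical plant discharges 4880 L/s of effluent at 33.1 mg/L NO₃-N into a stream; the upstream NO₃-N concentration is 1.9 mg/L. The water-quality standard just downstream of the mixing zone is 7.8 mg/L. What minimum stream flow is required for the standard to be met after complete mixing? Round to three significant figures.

Set C_mix = 7.8: (Q·1.900 + 4880·33.10) / (Q + 4880) = 7.8
→ Q = 4880·(33.10 − 7.8)/(7.8 − 1.900) = 20930 L/s.

20900 L/s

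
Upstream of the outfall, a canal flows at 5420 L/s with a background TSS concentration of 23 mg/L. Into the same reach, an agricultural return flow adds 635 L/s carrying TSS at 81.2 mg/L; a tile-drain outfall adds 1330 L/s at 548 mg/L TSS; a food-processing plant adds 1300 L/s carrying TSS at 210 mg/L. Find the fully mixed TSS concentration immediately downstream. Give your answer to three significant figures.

After mixing, C = (5420·23.00 + 635.0·81.20 + 1330·548.0 + 1300·210.0) / 8685 = 1178000/8685 = 135.6 mg/L.

136 mg/L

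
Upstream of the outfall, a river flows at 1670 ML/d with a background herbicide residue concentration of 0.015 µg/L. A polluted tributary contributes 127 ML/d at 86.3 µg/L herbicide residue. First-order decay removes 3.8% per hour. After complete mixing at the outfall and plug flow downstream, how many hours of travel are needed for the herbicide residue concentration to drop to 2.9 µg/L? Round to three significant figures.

After mixing, C = (1670·0.01500 + 127.0·86.30) / 1797 = 10990/1797 = 6.113 µg/L.
3.8%/h lost → k = −ln(1 − 0.038) = 0.03874 h⁻¹.
6.113·exp(−k·t) = 2.9 → t = ln(6.113/2.9)/k = 69300 s = 19.25 h.

19.2 h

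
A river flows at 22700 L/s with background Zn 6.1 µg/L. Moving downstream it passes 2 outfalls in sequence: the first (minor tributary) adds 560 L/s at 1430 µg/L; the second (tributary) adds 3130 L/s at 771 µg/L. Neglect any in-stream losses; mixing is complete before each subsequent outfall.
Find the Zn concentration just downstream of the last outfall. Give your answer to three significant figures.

Below outfall 1: Q → 23260 L/s, C = (22700·6.100 + 560.0·1430)/23260 = 40.38 µg/L.
Below outfall 2: Q → 26390 L/s, C = (23260·40.38 + 3130·771.0)/26390 = 127.0 µg/L.

127 µg/L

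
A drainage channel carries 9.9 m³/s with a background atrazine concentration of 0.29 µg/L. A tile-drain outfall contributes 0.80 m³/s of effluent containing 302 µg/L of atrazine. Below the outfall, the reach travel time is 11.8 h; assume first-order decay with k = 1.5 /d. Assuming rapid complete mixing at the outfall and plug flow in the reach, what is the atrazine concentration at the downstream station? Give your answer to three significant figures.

10.9 µg/L

Mass balance: C = (9.900·0.2900 + 0.8000·302.0) / 10.70 = 244.5/10.70 = 22.85 µg/L.
Decay over the reach: 22.85·exp(−kt) = 22.85·0.4783 = 10.93 µg/L.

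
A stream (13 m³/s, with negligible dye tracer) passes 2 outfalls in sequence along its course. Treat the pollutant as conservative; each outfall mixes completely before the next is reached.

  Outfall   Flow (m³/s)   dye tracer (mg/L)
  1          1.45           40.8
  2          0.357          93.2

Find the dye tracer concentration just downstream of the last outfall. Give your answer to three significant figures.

Outfall 1: combined Q = 14.45 m³/s; C = (13.00·0 + 1.450·40.80)/14.45 = 4.094 mg/L.
Outfall 2: combined Q = 14.81 m³/s; C = (14.45·4.094 + 0.3570·93.20)/14.81 = 6.242 mg/L.

6.24 mg/L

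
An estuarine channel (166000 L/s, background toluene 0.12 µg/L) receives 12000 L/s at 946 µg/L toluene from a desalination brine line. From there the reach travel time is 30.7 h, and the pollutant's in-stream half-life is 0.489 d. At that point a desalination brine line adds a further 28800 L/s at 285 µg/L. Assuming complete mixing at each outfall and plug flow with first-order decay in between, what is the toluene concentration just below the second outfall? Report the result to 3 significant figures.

48.7 µg/L

Mixed concentration C = ΣQC/ΣQ = (166000·0.1200 + 12000·946.0) / 178000 = 11370000/178000 = 63.89 µg/L; combined flow 178000 L/s.
Half-life 0.489 d → k = ln 2 / 0.489 = 1.417 d⁻¹.
First-order decay: C = 63.89·exp(−k·t) = 63.89·0.1631 = 10.42 µg/L.
Second outfall: C = (178000·10.42 + 28800·285.0)/206800 = 48.66 µg/L.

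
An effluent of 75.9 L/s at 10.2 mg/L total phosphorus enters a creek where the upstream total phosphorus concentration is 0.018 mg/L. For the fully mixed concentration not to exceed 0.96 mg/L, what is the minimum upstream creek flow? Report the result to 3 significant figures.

744 L/s

Set C_mix = 0.96: (Q·0.01800 + 75.90·10.20) / (Q + 75.90) = 0.96
→ Q = 75.90·(10.20 − 0.96)/(0.96 − 0.01800) = 744.5 L/s.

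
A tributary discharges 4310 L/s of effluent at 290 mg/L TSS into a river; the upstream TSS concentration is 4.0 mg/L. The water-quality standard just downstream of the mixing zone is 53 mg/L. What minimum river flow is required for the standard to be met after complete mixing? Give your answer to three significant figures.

20800 L/s

Set C_mix = 53: (Q·4.000 + 4310·290.0) / (Q + 4310) = 53
→ Q = 4310·(290.0 − 53)/(53 − 4.000) = 20850 L/s.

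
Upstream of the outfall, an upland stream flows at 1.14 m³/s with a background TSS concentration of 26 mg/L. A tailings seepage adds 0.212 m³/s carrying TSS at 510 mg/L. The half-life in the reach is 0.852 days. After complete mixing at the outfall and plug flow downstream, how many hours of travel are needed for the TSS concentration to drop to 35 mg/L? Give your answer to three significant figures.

Flow-weighted average: C = (1.140·26.00 + 0.2120·510.0) / 1.352 = 137.8/1.352 = 101.9 mg/L.
Half-life 0.852 d → k = ln 2 / 0.852 = 0.8136 d⁻¹.
101.9·exp(−k·t) = 35 → t = ln(101.9/35)/k = 113500 s = 31.52 h.

31.5 h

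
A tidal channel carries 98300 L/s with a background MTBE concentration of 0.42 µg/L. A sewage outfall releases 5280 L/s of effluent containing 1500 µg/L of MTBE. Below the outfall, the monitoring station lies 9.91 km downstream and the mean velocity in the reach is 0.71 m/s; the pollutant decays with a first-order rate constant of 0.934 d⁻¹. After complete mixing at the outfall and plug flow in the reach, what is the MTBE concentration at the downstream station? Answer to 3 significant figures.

Flow-weighted average: C = (98300·0.4200 + 5280·1500) / 103600 = 7961000/103600 = 76.86 µg/L.
Travel time t = 9.91·1000 / 0.71 = 13960 s = 3.877 h.
After decay, C = 76.86 × e^(−kt) = 76.86 × 0.8599 = 66.10 µg/L.

66.1 µg/L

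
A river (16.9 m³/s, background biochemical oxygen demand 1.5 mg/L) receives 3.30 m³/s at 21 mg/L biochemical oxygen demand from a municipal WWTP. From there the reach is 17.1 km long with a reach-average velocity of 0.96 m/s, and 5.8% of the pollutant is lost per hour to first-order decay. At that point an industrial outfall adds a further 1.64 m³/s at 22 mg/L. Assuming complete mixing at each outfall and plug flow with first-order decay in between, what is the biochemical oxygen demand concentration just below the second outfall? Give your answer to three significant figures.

4.88 mg/L

Conservation of mass: C = (16.90·1.500 + 3.300·21.00) / 20.20 = 94.65/20.20 = 4.686 mg/L; combined flow 20.20 m³/s.
Travel time t = 17.1·1000 / 0.96 = 17810 s = 4.948 h.
5.8%/h lost → k = −ln(1 − 0.058) = 0.05975 h⁻¹.
Decay over the reach: 4.686·exp(−kt) = 4.686·0.7441 = 3.486 mg/L.
Second outfall: C = (20.20·3.486 + 1.640·22.00)/21.84 = 4.877 mg/L.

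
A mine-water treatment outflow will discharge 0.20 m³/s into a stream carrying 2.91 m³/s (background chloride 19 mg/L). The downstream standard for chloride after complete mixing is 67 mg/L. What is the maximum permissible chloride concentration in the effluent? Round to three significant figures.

765 mg/L

At the limit, (Qr·Cr + Qe·Cₑ)/(Qr + Qe) = 67:
Cₑ = (3.110·67 − 2.910·19.00) / 0.2000 = 765.4 mg/L.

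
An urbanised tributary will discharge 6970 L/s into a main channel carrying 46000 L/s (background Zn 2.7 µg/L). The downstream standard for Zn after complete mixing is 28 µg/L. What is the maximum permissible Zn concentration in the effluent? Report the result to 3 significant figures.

195 µg/L

At the limit, (Qr·Cr + Qe·Cₑ)/(Qr + Qe) = 28:
Cₑ = (52970·28 − 46000·2.700) / 6970 = 195.0 µg/L.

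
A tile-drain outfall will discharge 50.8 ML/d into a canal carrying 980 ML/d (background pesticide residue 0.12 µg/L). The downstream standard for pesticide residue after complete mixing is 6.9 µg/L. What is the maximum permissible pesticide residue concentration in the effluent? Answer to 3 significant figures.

138 µg/L

At the limit, (Qr·Cr + Qe·Cₑ)/(Qr + Qe) = 6.9:
Cₑ = (1031·6.9 − 980.0·0.1200) / 50.80 = 137.7 µg/L.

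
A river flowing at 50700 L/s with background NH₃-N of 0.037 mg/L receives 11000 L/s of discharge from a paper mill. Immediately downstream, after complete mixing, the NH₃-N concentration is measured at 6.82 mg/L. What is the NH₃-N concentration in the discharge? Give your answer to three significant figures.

Mass balance: 50700·0.03700 + 11000·Cₑ = 61700·6.820
→ Cₑ = (61700·6.820 − 50700·0.03700) / 11000 = 38.08 mg/L.

38.1 mg/L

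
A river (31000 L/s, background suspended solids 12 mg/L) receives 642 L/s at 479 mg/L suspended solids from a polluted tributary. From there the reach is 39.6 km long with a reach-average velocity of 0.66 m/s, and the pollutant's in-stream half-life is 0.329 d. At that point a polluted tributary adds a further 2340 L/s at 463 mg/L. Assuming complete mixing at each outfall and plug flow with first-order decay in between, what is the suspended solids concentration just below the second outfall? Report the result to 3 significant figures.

Mass balance: C = (31000·12.00 + 642.0·479.0) / 31640 = 679500/31640 = 21.48 mg/L; combined flow 31640 L/s.
Travel time t = 39.6·1000 / 0.66 = 60000 s = 16.67 h.
Half-life 0.329 d → k = ln 2 / 0.329 = 2.107 d⁻¹.
Decay over the reach: 21.48·exp(−kt) = 21.48·0.2315 = 4.972 mg/L.
At the second outfall, C = (31640·4.972 + 2340·463.0) / (31640 + 2340) = 36.51 mg/L.

36.5 mg/L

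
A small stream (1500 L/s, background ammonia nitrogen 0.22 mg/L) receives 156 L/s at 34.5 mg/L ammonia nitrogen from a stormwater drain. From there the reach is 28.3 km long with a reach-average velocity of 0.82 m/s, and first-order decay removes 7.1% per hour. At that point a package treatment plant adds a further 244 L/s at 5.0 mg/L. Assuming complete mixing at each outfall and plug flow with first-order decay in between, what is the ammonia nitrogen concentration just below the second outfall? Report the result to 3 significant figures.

Flow-weighted average: C = (1500·0.2200 + 156.0·34.50) / 1656 = 5712/1656 = 3.449 mg/L; combined flow 1656 L/s.
Travel time t = 28.3·1000 / 0.82 = 34510 s = 9.587 h.
7.1%/h lost → k = −ln(1 − 0.071) = 0.07365 h⁻¹.
First-order decay: C = 3.449·exp(−k·t) = 3.449·0.4936 = 1.703 mg/L.
Second outfall: C = (1656·1.703 + 244.0·5.000)/1900 = 2.126 mg/L.

2.13 mg/L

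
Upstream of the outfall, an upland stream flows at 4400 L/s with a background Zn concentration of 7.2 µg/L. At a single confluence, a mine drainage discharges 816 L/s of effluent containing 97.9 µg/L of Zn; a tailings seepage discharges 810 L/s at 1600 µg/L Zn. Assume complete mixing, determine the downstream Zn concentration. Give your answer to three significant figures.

Mixed concentration C = ΣQC/ΣQ = (4400·7.200 + 816.0·97.90 + 810.0·1600) / 6026 = 1408000/6026 = 233.6 µg/L.

234 µg/L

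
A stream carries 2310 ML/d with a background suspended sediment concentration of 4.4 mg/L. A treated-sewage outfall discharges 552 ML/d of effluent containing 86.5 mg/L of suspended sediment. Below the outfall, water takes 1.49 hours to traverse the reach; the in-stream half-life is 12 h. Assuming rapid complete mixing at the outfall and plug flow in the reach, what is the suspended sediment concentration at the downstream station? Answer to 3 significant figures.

Flow-weighted average: C = (2310·4.400 + 552.0·86.50) / 2862 = 57910/2862 = 20.23 mg/L.
Half-life 12 h → k = ln 2 / 12 = 0.05776 h⁻¹ = 1.386 d⁻¹.
Decay over the reach: 20.23·exp(−kt) = 20.23·0.9175 = 18.57 mg/L.

18.6 mg/L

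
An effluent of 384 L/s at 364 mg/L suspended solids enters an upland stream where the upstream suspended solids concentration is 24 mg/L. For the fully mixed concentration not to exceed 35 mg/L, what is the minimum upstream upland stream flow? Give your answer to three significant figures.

Set C_mix = 35: (Q·24.00 + 384.0·364.0) / (Q + 384.0) = 35
→ Q = 384.0·(364.0 − 35)/(35 − 24.00) = 11490 L/s.

11500 L/s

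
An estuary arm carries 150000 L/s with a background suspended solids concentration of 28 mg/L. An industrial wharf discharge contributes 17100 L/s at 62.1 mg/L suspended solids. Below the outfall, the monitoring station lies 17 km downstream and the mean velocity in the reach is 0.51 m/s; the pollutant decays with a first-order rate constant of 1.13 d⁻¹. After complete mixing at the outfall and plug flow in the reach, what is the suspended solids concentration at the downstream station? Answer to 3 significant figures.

20.4 mg/L

After mixing, C = (150000·28.00 + 17100·62.10) / 167100 = 5262000/167100 = 31.49 mg/L.
Travel time t = 17·1000 / 0.51 = 33330 s = 9.259 h.
Applying C = C₀e^(−kt): 31.49 × 0.6466 = 20.36 mg/L.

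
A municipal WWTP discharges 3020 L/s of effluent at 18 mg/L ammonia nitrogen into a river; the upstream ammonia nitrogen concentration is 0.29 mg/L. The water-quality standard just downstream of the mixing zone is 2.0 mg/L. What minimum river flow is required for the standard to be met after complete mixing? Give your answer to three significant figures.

28300 L/s

Set C_mix = 2.0: (Q·0.2900 + 3020·18.00) / (Q + 3020) = 2.0
→ Q = 3020·(18.00 − 2.0)/(2.0 − 0.2900) = 28260 L/s.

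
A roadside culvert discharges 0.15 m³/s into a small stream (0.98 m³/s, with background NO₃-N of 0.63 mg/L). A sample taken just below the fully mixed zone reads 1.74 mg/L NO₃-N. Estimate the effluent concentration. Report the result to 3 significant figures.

Mass balance: 0.9800·0.6300 + 0.1500·Cₑ = 1.130·1.740
→ Cₑ = (1.130·1.740 − 0.9800·0.6300) / 0.1500 = 8.992 mg/L.

8.99 mg/L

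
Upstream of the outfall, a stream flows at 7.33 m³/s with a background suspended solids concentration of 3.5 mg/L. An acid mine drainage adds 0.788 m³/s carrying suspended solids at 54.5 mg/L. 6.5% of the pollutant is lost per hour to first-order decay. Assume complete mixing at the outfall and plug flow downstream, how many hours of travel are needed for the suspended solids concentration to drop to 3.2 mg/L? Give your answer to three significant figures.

14.4 h

Flow-weighted average: C = (7.330·3.500 + 0.7880·54.50) / 8.118 = 68.60/8.118 = 8.450 mg/L.
6.5%/h lost → k = −ln(1 − 0.065) = 0.06721 h⁻¹.
8.450·exp(−k·t) = 3.2 → t = ln(8.450/3.2)/k = 52010 s = 14.45 h.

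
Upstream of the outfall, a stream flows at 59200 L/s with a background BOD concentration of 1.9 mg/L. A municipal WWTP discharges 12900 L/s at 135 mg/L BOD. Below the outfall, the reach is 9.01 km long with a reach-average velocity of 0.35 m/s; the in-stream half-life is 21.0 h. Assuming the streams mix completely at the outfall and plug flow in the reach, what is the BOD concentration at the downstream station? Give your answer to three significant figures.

20.3 mg/L

After mixing, C = (59200·1.900 + 12900·135.0) / 72100 = 1854000/72100 = 25.71 mg/L.
Travel time t = 9.01·1000 / 0.35 = 25740 s = 7.151 h.
Half-life 21.0 h → k = ln 2 / 21.0 = 0.03301 h⁻¹ = 0.7922 d⁻¹.
After decay, C = 25.71 × e^(−kt) = 25.71 × 0.7898 = 20.31 mg/L.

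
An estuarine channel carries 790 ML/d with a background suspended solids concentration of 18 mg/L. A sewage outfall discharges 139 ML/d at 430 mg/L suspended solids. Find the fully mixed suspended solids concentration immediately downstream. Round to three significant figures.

Flow-weighted average: C = (790.0·18.00 + 139.0·430.0) / 929.0 = 73990/929.0 = 79.64 mg/L.

79.6 mg/L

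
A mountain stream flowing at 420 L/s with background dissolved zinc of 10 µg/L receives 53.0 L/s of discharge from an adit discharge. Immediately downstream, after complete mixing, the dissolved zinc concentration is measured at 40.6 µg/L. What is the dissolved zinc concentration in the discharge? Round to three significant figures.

Mass balance: 420.0·10.00 + 53.00·Cₑ = 473.0·40.60
→ Cₑ = (473.0·40.60 − 420.0·10.00) / 53.00 = 283.1 µg/L.

283 µg/L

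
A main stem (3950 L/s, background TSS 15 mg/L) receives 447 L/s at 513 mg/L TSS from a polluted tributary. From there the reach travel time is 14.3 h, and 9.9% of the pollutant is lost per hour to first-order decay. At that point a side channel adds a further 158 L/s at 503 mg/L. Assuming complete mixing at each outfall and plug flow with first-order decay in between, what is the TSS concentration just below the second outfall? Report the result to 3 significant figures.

31.7 mg/L

Mixed concentration C = ΣQC/ΣQ = (3950·15.00 + 447.0·513.0) / 4397 = 288600/4397 = 65.63 mg/L; combined flow 4397 L/s.
9.9%/h lost → k = −ln(1 − 0.099) = 0.1043 h⁻¹.
Applying C = C₀e^(−kt): 65.63 × 0.2252 = 14.78 mg/L.
At the second outfall, C = (4397·14.78 + 158.0·503.0) / (4397 + 158.0) = 31.71 mg/L.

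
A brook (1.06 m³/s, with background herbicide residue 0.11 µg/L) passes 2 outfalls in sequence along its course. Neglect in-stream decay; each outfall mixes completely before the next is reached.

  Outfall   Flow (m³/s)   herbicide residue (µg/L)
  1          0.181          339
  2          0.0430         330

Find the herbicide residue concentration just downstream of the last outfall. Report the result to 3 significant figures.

Below outfall 1: Q → 1.241 m³/s, C = (1.060·0.1100 + 0.1810·339.0)/1.241 = 49.54 µg/L.
Below outfall 2: Q → 1.284 m³/s, C = (1.241·49.54 + 0.04300·330.0)/1.284 = 58.93 µg/L.

58.9 µg/L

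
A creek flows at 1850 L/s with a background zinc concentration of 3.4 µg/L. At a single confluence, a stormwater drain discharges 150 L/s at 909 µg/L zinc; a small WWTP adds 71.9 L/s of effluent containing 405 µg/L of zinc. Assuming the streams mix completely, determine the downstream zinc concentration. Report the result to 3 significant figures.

82.9 µg/L

Flow-weighted average: C = (1850·3.400 + 150.0·909.0 + 71.90·405.0) / 2072 = 171800/2072 = 82.90 µg/L.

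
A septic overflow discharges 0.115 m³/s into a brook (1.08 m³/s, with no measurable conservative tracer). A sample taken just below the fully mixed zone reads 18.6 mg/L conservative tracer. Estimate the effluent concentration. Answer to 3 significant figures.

Mass balance: 1.080·0 + 0.1150·Cₑ = 1.195·18.60
→ Cₑ = (1.195·18.60 − 1.080·0) / 0.1150 = 193.3 mg/L.

193 mg/L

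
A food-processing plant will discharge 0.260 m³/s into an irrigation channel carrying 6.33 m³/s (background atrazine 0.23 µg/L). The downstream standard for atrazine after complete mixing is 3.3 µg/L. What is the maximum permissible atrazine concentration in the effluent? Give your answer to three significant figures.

78.0 µg/L

At the limit, (Qr·Cr + Qe·Cₑ)/(Qr + Qe) = 3.3:
Cₑ = (6.590·3.3 − 6.330·0.2300) / 0.2600 = 78.04 µg/L.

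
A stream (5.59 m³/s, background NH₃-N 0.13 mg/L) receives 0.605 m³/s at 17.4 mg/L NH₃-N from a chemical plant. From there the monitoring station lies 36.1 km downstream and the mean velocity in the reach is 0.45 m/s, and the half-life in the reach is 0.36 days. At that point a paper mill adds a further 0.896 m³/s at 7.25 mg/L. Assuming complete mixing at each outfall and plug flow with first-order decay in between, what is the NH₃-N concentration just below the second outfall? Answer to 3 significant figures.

Mixed concentration C = ΣQC/ΣQ = (5.590·0.1300 + 0.6050·17.40) / 6.195 = 11.25/6.195 = 1.817 mg/L; combined flow 6.195 m³/s.
Travel time t = 36.1·1000 / 0.45 = 80220 s = 22.28 h.
Half-life 0.36 d → k = ln 2 / 0.36 = 1.925 d⁻¹.
First-order decay: C = 1.817·exp(−k·t) = 1.817·0.1673 = 0.3040 mg/L.
At the second outfall, C = (6.195·0.3040 + 0.8960·7.250) / (6.195 + 0.8960) = 1.182 mg/L.

1.18 mg/L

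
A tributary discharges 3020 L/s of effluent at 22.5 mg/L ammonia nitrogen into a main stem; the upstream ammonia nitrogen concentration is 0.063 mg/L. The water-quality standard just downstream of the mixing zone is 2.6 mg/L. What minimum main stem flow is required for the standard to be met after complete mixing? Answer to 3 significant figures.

23700 L/s

Set C_mix = 2.6: (Q·0.06300 + 3020·22.50) / (Q + 3020) = 2.6
→ Q = 3020·(22.50 − 2.6)/(2.6 − 0.06300) = 23690 L/s.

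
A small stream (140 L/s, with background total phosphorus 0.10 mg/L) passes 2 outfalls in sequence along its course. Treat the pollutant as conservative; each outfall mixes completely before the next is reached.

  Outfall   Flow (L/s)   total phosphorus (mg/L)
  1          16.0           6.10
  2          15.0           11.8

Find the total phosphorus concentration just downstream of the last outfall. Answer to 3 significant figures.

1.69 mg/L

Below outfall 1: Q → 156.0 L/s, C = (140.0·0.1000 + 16.00·6.100)/156.0 = 0.7154 mg/L.
Below outfall 2: Q → 171.0 L/s, C = (156.0·0.7154 + 15.00·11.80)/171.0 = 1.688 mg/L.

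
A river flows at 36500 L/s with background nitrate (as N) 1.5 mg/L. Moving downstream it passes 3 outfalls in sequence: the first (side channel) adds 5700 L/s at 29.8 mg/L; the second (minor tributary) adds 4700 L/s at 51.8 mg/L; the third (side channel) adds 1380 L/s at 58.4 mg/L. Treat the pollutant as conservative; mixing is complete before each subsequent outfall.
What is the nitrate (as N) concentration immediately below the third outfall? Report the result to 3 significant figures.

11.4 mg/L

After outfall 1: Q = 36500 + 5700 = 42200 L/s; C = (36500·1.500 + 5700·29.80)/42200 = 5.323 mg/L.
After outfall 2: Q = 42200 + 4700 = 46900 L/s; C = (42200·5.323 + 4700·51.80)/46900 = 9.980 mg/L.
After outfall 3: Q = 46900 + 1380 = 48280 L/s; C = (46900·9.980 + 1380·58.40)/48280 = 11.36 mg/L.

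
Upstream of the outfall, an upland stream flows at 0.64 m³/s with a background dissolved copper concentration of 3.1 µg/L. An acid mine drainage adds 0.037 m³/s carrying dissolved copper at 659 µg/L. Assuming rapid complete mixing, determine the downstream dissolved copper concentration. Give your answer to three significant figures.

After mixing, C = (0.6400·3.100 + 0.03700·659.0) / 0.6770 = 26.37/0.6770 = 38.95 µg/L.

38.9 µg/L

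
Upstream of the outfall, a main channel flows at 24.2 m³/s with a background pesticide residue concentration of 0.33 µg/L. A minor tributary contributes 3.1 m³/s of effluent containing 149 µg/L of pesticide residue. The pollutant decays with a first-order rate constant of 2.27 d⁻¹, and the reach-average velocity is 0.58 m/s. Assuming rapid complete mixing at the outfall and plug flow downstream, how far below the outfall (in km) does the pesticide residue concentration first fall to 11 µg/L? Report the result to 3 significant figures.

After mixing, C = (24.20·0.3300 + 3.100·149.0) / 27.30 = 469.9/27.30 = 17.21 µg/L.
Set 17.21·exp(−k·t) = 11 → t = ln(17.21/11)/k = 17040 s = 4.733 h.
Distance = v·t = 0.58·17040 = 9884 m = 9.884 km.

9.88 km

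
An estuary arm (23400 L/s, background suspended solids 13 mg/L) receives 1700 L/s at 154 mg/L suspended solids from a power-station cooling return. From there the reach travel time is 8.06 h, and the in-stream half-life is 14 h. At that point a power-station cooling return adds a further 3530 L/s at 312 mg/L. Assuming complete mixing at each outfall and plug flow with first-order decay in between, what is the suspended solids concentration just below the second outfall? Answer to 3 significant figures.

Conservation of mass: C = (23400·13.00 + 1700·154.0) / 25100 = 566000/25100 = 22.55 mg/L; combined flow 25100 L/s.
Half-life 14 h → k = ln 2 / 14 = 0.04951 h⁻¹ = 1.188 d⁻¹.
After decay, C = 22.55 × e^(−kt) = 22.55 × 0.6710 = 15.13 mg/L.
At the second outfall, C = (25100·15.13 + 3530·312.0) / (25100 + 3530) = 51.73 mg/L.

51.7 mg/L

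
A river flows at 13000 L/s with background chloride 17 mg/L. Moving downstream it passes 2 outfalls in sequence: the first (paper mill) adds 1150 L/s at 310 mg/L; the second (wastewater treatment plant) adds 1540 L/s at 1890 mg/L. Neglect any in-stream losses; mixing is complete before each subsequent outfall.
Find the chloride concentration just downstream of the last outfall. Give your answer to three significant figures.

Outfall 1: combined Q = 14150 L/s; C = (13000·17.00 + 1150·310.0)/14150 = 40.81 mg/L.
Outfall 2: combined Q = 15690 L/s; C = (14150·40.81 + 1540·1890)/15690 = 222.3 mg/L.

222 mg/L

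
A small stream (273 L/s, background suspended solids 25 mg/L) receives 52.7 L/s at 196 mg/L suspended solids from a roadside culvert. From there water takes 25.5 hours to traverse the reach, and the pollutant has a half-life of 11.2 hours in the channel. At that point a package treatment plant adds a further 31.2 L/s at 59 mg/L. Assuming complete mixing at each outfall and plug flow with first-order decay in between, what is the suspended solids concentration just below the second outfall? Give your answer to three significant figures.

After mixing, C = (273.0·25.00 + 52.70·196.0) / 325.7 = 17150/325.7 = 52.67 mg/L; combined flow 325.7 L/s.
Half-life 11.2 h → k = ln 2 / 11.2 = 0.06189 h⁻¹ = 1.485 d⁻¹.
Applying C = C₀e^(−kt): 52.67 × 0.2064 = 10.87 mg/L.
Second outfall: C = (325.7·10.87 + 31.20·59.00)/356.9 = 15.08 mg/L.

15.1 mg/L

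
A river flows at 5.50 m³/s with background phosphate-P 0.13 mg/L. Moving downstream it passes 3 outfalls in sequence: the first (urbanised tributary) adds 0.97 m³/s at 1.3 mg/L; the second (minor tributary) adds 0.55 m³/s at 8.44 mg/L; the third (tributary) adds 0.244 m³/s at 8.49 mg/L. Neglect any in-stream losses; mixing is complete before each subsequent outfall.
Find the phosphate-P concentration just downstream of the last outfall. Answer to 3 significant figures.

1.20 mg/L

Outfall 1: combined Q = 6.470 m³/s; C = (5.500·0.1300 + 0.9700·1.300)/6.470 = 0.3054 mg/L.
Outfall 2: combined Q = 7.020 m³/s; C = (6.470·0.3054 + 0.5500·8.440)/7.020 = 0.9427 mg/L.
Outfall 3: combined Q = 7.264 m³/s; C = (7.020·0.9427 + 0.2440·8.490)/7.264 = 1.196 mg/L.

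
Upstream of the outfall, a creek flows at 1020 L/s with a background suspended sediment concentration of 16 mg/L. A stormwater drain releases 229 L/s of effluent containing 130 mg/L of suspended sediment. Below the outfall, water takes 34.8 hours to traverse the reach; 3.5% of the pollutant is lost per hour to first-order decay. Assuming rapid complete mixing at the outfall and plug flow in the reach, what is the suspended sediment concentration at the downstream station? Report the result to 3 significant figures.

After mixing, C = (1020·16.00 + 229.0·130.0) / 1249 = 46090/1249 = 36.90 mg/L.
3.5%/h lost → k = −ln(1 − 0.035) = 0.03563 h⁻¹.
Decay over the reach: 36.90·exp(−kt) = 36.90·0.2894 = 10.68 mg/L.

10.7 mg/L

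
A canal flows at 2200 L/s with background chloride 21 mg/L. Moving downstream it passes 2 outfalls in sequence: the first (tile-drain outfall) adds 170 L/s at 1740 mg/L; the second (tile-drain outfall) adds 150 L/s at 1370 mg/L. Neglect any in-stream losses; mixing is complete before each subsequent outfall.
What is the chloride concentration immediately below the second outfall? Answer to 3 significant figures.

217 mg/L

Outfall 1: combined Q = 2370 L/s; C = (2200·21.00 + 170.0·1740)/2370 = 144.3 mg/L.
Outfall 2: combined Q = 2520 L/s; C = (2370·144.3 + 150.0·1370)/2520 = 217.3 mg/L.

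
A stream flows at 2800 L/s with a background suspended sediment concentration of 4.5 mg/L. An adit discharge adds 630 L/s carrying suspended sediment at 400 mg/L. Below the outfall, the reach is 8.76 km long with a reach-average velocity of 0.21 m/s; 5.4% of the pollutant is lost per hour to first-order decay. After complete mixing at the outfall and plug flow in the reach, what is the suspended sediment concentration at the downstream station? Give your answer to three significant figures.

Flow-weighted average: C = (2800·4.500 + 630.0·400.0) / 3430 = 264600/3430 = 77.14 mg/L.
Travel time t = 8.76·1000 / 0.21 = 41710 s = 11.59 h.
5.4%/h lost → k = −ln(1 − 0.054) = 0.05551 h⁻¹.
Applying C = C₀e^(−kt): 77.14 × 0.5256 = 40.55 mg/L.

40.5 mg/L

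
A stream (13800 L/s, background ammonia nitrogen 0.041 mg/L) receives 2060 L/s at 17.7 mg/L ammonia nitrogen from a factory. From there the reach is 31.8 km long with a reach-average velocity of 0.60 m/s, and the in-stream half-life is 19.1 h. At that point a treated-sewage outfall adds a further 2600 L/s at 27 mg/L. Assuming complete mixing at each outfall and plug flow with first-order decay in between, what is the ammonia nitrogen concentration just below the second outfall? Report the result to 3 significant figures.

Mixed concentration C = ΣQC/ΣQ = (13800·0.04100 + 2060·17.70) / 15860 = 37030/15860 = 2.335 mg/L; combined flow 15860 L/s.
Travel time t = 31.8·1000 / 0.60 = 53000 s = 14.72 h.
Half-life 19.1 h → k = ln 2 / 19.1 = 0.03629 h⁻¹ = 0.8710 d⁻¹.
Applying C = C₀e^(−kt): 2.335 × 0.5861 = 1.368 mg/L.
Second outfall: C = (15860·1.368 + 2600·27.00)/18460 = 4.978 mg/L.

4.98 mg/L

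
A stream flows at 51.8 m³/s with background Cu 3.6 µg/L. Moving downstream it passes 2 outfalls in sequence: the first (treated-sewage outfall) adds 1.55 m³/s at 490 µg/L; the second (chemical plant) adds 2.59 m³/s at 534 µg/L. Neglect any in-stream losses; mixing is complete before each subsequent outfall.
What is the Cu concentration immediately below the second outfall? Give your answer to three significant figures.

41.6 µg/L

After outfall 1: Q = 51.80 + 1.550 = 53.35 m³/s; C = (51.80·3.600 + 1.550·490.0)/53.35 = 17.73 µg/L.
After outfall 2: Q = 53.35 + 2.590 = 55.94 m³/s; C = (53.35·17.73 + 2.590·534.0)/55.94 = 41.63 µg/L.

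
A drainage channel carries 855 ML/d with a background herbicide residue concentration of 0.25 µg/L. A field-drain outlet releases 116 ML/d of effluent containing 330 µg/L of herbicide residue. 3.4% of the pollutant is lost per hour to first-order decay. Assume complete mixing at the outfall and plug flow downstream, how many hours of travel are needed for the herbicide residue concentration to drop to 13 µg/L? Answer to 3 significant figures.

32.2 h

After mixing, C = (855.0·0.2500 + 116.0·330.0) / 971.0 = 38490/971.0 = 39.64 µg/L.
3.4%/h lost → k = −ln(1 − 0.034) = 0.03459 h⁻¹.
39.64·exp(−k·t) = 13 → t = ln(39.64/13)/k = 116000 s = 32.23 h.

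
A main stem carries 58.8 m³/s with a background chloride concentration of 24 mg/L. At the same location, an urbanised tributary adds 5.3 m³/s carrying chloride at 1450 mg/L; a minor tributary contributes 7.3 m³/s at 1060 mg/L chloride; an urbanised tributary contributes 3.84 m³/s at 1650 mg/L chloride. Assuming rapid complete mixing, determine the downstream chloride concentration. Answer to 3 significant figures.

After mixing, C = (58.80·24.00 + 5.300·1450 + 7.300·1060 + 3.840·1650) / 75.24 = 23170/75.24 = 308.0 mg/L.

308 mg/L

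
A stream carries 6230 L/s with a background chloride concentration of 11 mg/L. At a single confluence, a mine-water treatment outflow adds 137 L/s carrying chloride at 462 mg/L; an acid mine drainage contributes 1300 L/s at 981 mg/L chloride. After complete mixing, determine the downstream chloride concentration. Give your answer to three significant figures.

Mass balance: C = (6230·11.00 + 137.0·462.0 + 1300·981.0) / 7667 = 1407000/7667 = 183.5 mg/L.

184 mg/L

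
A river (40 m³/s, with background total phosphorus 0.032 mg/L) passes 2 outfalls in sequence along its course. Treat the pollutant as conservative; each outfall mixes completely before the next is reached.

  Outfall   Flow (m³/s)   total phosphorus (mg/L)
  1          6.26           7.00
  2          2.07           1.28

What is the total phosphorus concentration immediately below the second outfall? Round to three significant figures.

After outfall 1: Q = 40.00 + 6.260 = 46.26 m³/s; C = (40.00·0.03200 + 6.260·7.000)/46.26 = 0.9749 mg/L.
After outfall 2: Q = 46.26 + 2.070 = 48.33 m³/s; C = (46.26·0.9749 + 2.070·1.280)/48.33 = 0.9880 mg/L.

0.988 mg/L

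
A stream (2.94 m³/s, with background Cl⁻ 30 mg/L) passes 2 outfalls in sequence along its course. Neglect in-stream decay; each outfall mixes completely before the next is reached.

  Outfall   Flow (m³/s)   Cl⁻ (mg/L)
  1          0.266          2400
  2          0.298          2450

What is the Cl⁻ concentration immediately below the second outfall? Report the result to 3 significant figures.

416 mg/L

Below outfall 1: Q → 3.206 m³/s, C = (2.940·30.00 + 0.2660·2400)/3.206 = 226.6 mg/L.
Below outfall 2: Q → 3.504 m³/s, C = (3.206·226.6 + 0.2980·2450)/3.504 = 415.7 mg/L.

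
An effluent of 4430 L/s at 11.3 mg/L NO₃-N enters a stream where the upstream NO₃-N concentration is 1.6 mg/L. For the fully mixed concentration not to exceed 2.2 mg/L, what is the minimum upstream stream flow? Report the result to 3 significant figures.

67200 L/s

Set C_mix = 2.2: (Q·1.600 + 4430·11.30) / (Q + 4430) = 2.2
→ Q = 4430·(11.30 − 2.2)/(2.2 − 1.600) = 67190 L/s.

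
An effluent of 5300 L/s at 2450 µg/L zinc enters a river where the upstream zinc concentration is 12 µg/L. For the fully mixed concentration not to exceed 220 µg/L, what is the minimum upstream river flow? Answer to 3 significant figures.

Set C_mix = 220: (Q·12.00 + 5300·2450) / (Q + 5300) = 220
→ Q = 5300·(2450 − 220)/(220 − 12.00) = 56820 L/s.

56800 L/s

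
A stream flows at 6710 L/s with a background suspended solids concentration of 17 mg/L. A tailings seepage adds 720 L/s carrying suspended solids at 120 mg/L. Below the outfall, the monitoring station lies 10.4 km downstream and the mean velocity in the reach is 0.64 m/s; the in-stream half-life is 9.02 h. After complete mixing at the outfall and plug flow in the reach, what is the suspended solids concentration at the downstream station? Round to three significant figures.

Mass balance: C = (6710·17.00 + 720.0·120.0) / 7430 = 200500/7430 = 26.98 mg/L.
Travel time t = 10.4·1000 / 0.64 = 16250 s = 4.514 h.
Half-life 9.02 h → k = ln 2 / 9.02 = 0.07685 h⁻¹ = 1.844 d⁻¹.
First-order decay: C = 26.98·exp(−k·t) = 26.98·0.7069 = 19.07 mg/L.

19.1 mg/L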